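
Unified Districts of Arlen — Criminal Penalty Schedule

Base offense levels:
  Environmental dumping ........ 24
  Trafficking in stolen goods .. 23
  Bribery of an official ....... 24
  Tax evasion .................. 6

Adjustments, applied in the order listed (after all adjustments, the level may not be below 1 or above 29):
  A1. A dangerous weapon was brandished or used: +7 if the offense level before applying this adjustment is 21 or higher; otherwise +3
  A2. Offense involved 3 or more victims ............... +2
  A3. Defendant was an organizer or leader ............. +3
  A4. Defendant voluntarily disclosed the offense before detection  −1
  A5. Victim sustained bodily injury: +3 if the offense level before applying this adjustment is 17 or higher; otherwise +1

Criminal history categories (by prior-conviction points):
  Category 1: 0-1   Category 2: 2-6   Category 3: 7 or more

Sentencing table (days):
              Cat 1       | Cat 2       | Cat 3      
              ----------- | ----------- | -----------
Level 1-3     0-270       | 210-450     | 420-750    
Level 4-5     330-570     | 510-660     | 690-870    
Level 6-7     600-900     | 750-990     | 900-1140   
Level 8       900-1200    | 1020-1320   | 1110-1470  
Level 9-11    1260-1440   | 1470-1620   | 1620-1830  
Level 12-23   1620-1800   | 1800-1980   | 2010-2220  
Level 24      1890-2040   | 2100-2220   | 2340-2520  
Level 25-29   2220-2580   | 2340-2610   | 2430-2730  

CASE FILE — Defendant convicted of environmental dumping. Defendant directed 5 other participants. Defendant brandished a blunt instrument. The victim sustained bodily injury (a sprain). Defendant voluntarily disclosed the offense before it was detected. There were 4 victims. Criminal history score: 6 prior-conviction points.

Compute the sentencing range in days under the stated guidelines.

2340-2610 days

Base offense level for environmental dumping: 24.
A1 applies (level before this adjustment is 24 ≥ 21, so +7): 24 + 7 = 31.
A2 applies: 31 + 2 = 33.
A3 applies: 33 + 3 = 36.
A4 applies: 36 − 1 = 35.
A5 applies (level before this adjustment is 35 ≥ 17, so +3): 35 + 3 = 38.
Level 38 exceeds the maximum of 29; capped at 29.
Final offense level: 29.
Criminal history: 6 prior points → Category 2 (2-6).
Level 29 falls in the 25-29 band.
Grid: Level 25-29 × Category 2 = 2340-2610 days.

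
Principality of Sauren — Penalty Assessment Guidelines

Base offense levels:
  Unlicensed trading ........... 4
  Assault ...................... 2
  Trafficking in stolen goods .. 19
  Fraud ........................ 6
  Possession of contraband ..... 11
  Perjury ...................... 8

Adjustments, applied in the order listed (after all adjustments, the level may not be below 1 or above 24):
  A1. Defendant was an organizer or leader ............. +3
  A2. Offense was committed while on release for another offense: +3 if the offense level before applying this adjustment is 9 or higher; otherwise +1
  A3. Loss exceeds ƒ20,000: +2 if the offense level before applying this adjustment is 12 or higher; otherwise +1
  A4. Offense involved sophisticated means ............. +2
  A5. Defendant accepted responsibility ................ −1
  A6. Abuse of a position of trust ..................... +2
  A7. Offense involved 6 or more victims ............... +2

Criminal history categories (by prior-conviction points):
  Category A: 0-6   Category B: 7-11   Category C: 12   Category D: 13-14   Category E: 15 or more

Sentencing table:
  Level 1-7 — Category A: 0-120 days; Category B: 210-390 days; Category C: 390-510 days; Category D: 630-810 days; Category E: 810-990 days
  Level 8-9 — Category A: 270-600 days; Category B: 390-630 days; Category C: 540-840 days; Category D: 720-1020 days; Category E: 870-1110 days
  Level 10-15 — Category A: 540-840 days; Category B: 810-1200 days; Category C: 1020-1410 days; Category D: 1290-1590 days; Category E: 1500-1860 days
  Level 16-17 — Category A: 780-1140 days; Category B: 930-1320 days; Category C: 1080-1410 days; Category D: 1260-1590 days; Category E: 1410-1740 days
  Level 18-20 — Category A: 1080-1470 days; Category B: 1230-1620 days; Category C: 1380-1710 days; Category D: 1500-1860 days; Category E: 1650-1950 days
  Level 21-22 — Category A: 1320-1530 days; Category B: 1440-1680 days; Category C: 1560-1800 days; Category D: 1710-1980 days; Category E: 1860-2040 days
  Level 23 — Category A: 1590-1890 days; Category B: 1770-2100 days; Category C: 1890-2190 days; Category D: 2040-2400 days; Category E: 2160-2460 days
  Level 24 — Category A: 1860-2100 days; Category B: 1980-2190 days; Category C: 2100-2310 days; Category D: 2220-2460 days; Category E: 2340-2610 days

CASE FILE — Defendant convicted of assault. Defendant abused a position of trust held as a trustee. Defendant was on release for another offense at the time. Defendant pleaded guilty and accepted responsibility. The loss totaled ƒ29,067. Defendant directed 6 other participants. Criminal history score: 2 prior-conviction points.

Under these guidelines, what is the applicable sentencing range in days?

270-600 days

Base offense level for assault: 2.
A1 applies: 2 + 3 = 5.
A2 applies (level before this adjustment is 5 < 9, so +1): 5 + 1 = 6.
A3 applies (level before this adjustment is 6 < 12, so +1): 6 + 1 = 7.
A5 applies: 7 − 1 = 6.
A6 applies: 6 + 2 = 8.
A7 does not apply.
Final offense level: 8.
Criminal history: 2 prior points → Category A (0-6).
Level 8 falls in the 8-9 band.
Grid: Level 8-9 × Category A = 270-600 days.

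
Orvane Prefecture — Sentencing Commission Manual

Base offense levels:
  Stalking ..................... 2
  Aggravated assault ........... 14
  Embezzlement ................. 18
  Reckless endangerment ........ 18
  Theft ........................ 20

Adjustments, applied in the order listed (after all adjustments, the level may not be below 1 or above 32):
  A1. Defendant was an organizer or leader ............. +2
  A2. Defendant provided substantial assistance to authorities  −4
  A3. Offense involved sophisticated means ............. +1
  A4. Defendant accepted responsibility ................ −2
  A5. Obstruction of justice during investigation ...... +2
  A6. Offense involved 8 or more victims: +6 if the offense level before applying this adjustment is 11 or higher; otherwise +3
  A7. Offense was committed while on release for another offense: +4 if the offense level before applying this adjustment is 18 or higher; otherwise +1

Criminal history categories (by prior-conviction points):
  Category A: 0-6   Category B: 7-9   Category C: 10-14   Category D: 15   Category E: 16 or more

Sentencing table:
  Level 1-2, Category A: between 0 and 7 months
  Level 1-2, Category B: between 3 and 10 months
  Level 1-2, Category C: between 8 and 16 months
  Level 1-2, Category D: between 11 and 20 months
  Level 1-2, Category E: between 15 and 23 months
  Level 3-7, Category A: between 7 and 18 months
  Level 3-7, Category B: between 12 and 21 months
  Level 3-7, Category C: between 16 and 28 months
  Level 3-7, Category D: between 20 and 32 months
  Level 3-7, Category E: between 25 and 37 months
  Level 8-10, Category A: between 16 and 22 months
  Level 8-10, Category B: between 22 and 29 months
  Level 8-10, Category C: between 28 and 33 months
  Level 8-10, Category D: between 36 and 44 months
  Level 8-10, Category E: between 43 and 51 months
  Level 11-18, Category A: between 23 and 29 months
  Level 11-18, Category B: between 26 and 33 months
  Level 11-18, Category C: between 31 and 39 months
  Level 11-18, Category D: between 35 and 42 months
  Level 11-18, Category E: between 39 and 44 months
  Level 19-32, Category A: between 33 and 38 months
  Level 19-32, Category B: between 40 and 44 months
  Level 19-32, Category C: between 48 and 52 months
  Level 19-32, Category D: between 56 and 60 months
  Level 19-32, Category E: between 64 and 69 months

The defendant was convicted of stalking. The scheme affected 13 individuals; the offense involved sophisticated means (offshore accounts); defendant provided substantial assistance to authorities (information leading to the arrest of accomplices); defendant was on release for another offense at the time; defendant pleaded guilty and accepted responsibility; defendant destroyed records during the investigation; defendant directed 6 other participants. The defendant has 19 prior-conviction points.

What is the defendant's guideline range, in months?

Base offense level for stalking: 2.
A1 applies: 2 + 2 = 4.
A2 applies: 4 − 4 = 0.
A3 applies: 0 + 1 = 1.
A4 applies: 1 − 2 = -1.
A5 applies: -1 + 2 = 1.
A6 applies (level before this adjustment is 1 < 11, so +3): 1 + 3 = 4.
A7 applies (level before this adjustment is 4 < 18, so +1): 4 + 1 = 5.
Final offense level: 5.
Criminal history: 19 prior points → Category E (16+).
Level 5 falls in the 3-7 band.
Grid: Level 3-7 × Category E = 25-37 months.

25-37 months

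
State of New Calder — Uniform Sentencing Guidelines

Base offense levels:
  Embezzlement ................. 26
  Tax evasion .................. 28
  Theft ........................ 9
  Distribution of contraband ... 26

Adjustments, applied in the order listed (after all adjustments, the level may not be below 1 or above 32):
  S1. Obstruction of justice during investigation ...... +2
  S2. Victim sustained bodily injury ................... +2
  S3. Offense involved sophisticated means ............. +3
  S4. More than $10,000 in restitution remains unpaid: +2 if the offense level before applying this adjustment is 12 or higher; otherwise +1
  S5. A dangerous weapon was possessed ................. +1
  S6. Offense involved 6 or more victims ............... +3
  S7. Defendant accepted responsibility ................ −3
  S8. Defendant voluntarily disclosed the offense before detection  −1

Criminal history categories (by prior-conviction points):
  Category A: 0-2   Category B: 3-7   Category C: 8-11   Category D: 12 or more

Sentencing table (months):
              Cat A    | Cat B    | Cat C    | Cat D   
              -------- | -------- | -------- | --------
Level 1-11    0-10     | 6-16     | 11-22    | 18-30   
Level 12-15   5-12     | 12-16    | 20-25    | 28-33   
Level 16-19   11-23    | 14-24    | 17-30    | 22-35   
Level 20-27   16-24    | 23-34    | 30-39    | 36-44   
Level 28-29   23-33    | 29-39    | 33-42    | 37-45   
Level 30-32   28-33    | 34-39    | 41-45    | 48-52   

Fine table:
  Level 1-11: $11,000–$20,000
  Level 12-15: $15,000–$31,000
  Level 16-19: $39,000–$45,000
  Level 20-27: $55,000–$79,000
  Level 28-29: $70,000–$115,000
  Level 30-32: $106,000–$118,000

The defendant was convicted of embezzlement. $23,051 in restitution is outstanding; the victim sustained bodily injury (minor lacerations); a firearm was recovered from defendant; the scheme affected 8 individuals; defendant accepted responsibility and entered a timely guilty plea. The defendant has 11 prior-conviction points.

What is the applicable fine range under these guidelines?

$106,000–$118,000

Base offense level for embezzlement: 26.
S1 does not apply.
S2 applies: 26 + 2 = 28.
S4 applies (level before this adjustment is 28 ≥ 12, so +2): 28 + 2 = 30.
S5 applies: 30 + 1 = 31.
S6 applies: 31 + 3 = 34.
S7 applies: 34 − 3 = 31.
S8 does not apply.
Final offense level: 31.
Level 31 falls in the 30-32 band.
Fine table: Level 30-32 → $106,000–$118,000.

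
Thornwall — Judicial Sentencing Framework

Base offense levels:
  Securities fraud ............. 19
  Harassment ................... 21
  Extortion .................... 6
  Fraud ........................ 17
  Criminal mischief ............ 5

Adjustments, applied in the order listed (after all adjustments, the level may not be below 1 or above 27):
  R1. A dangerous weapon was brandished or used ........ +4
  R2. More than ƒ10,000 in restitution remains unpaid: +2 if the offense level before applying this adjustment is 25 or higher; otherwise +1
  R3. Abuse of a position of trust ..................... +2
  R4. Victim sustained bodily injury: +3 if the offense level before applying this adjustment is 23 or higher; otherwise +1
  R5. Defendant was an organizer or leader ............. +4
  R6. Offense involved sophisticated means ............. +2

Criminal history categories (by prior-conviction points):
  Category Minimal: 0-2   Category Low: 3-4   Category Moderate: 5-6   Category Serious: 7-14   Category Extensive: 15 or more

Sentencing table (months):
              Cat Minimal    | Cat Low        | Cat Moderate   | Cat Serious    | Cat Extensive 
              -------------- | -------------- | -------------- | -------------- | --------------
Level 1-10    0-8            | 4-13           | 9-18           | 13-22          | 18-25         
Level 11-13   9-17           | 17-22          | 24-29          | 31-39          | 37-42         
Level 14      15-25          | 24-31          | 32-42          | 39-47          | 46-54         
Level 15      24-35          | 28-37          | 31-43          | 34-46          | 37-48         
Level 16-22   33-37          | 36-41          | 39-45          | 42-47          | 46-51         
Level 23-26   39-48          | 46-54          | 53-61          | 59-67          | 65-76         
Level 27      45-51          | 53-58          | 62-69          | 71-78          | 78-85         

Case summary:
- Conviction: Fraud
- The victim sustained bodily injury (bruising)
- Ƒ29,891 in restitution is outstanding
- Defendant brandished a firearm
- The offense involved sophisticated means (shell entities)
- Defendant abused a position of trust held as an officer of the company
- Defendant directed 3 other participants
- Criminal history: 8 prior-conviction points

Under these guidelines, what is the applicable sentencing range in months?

71-78 months

Base offense level for fraud: 17.
R1 applies: 17 + 4 = 21.
R2 applies (level before this adjustment is 21 < 25, so +1): 21 + 1 = 22.
R3 applies: 22 + 2 = 24.
R4 applies (level before this adjustment is 24 ≥ 23, so +3): 24 + 3 = 27.
R5 applies: 27 + 4 = 31.
R6 applies: 31 + 2 = 33.
Level 33 exceeds the maximum of 27; capped at 27.
Final offense level: 27.
Criminal history: 8 prior points → Category Serious (7-14).
Level 27 falls in the 27 band.
Grid: Level 27 × Category Serious = 71-78 months.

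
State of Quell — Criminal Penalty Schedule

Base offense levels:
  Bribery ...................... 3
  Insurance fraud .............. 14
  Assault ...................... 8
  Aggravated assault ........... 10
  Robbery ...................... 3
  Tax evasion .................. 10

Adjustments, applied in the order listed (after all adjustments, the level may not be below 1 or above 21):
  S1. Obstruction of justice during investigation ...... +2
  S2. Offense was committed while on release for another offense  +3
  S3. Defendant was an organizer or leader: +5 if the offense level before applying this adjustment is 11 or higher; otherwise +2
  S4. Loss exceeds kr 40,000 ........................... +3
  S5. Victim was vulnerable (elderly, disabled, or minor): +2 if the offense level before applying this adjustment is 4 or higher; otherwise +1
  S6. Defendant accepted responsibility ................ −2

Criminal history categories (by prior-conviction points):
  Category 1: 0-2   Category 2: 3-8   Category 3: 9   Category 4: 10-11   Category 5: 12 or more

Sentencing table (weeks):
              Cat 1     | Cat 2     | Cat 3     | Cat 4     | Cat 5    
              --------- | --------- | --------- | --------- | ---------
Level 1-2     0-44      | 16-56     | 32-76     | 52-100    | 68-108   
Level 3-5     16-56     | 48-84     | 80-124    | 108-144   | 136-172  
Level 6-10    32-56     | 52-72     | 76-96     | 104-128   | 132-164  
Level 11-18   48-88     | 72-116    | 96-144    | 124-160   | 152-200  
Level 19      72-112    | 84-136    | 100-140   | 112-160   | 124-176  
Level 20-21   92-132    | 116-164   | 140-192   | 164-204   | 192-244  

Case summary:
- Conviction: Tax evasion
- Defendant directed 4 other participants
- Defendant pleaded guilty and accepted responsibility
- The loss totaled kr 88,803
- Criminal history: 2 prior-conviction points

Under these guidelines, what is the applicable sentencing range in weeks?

48-88 weeks

Base offense level for tax evasion: 10.
S2 does not apply.
S3 applies (level before this adjustment is 10 < 11, so +2): 10 + 2 = 12.
S4 applies: 12 + 3 = 15.
S6 applies: 15 − 2 = 13.
Final offense level: 13.
Criminal history: 2 prior points → Category 1 (0-2).
Level 13 falls in the 11-18 band.
Grid: Level 11-18 × Category 1 = 48-88 weeks.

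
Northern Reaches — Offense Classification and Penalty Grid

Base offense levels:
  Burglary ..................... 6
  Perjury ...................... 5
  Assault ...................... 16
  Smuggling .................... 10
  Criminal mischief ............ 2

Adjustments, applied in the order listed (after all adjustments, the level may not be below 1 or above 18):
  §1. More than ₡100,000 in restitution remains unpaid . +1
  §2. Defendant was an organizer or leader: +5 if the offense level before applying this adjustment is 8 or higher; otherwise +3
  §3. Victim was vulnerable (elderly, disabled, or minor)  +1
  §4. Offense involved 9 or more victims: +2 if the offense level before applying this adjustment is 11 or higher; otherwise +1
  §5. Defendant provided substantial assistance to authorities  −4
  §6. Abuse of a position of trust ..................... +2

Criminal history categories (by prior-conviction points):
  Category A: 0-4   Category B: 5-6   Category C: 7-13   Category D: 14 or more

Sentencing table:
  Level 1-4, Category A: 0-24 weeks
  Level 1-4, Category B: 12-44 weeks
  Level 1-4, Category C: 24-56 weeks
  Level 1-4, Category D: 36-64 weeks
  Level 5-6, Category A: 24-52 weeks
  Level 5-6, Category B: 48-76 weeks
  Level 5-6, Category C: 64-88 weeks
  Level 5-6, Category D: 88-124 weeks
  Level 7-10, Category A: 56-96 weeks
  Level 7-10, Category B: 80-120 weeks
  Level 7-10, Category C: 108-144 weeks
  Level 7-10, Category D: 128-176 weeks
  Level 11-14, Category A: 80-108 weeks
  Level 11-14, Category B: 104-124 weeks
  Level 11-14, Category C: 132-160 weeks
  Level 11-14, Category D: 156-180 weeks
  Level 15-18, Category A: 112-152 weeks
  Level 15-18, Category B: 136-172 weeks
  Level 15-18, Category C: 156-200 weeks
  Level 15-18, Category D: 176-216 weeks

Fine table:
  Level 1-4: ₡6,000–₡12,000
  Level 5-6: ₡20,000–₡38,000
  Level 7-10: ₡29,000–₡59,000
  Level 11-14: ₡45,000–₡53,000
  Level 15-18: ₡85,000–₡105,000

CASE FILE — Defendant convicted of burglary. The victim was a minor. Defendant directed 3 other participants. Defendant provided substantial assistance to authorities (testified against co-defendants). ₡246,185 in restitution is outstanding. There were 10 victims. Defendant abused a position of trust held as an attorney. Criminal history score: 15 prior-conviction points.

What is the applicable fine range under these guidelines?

Base offense level for burglary: 6.
§1 applies: 6 + 1 = 7.
§2 applies (level before this adjustment is 7 < 8, so +3): 7 + 3 = 10.
§3 applies: 10 + 1 = 11.
§4 applies (level before this adjustment is 11 ≥ 11, so +2): 11 + 2 = 13.
§5 applies: 13 − 4 = 9.
§6 applies: 9 + 2 = 11.
Final offense level: 11.
Level 11 falls in the 11-14 band.
Fine table: Level 11-14 → ₡45,000–₡53,000.

₡45,000–₡53,000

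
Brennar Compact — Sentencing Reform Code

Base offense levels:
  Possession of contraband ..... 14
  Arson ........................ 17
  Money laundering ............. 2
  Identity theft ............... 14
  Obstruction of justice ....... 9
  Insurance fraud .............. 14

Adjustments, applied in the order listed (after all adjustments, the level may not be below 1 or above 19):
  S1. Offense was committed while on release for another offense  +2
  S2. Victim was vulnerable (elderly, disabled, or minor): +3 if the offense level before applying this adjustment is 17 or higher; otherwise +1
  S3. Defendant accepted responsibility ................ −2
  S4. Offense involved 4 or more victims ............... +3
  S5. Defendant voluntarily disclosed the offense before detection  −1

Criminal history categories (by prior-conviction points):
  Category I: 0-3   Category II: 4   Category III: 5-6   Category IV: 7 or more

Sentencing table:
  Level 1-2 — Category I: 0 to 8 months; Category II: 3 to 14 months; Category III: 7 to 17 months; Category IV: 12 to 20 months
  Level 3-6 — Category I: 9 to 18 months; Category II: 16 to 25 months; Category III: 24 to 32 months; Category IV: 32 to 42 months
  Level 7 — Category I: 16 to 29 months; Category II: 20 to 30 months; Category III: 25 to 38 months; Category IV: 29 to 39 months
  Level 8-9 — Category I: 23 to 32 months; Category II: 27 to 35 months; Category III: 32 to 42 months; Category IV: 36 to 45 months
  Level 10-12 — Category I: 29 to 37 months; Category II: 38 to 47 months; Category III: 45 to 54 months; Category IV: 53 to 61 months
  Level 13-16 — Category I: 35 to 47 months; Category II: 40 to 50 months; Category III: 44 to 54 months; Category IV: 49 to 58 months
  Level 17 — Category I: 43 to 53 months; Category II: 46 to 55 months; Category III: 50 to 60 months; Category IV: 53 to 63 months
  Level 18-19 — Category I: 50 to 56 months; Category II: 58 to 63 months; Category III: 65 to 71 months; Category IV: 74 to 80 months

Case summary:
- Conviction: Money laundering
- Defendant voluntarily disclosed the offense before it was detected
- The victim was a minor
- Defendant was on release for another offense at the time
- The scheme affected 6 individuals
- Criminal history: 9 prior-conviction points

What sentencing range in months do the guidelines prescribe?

Base offense level for money laundering: 2.
S1 applies: 2 + 2 = 4.
S2 applies (level before this adjustment is 4 < 17, so +1): 4 + 1 = 5.
S3 does not apply.
S4 applies: 5 + 3 = 8.
S5 applies: 8 − 1 = 7.
Final offense level: 7.
Criminal history: 9 prior points → Category IV (7+).
Level 7 falls in the 7 band.
Grid: Level 7 × Category IV = 29-39 months.

29-39 months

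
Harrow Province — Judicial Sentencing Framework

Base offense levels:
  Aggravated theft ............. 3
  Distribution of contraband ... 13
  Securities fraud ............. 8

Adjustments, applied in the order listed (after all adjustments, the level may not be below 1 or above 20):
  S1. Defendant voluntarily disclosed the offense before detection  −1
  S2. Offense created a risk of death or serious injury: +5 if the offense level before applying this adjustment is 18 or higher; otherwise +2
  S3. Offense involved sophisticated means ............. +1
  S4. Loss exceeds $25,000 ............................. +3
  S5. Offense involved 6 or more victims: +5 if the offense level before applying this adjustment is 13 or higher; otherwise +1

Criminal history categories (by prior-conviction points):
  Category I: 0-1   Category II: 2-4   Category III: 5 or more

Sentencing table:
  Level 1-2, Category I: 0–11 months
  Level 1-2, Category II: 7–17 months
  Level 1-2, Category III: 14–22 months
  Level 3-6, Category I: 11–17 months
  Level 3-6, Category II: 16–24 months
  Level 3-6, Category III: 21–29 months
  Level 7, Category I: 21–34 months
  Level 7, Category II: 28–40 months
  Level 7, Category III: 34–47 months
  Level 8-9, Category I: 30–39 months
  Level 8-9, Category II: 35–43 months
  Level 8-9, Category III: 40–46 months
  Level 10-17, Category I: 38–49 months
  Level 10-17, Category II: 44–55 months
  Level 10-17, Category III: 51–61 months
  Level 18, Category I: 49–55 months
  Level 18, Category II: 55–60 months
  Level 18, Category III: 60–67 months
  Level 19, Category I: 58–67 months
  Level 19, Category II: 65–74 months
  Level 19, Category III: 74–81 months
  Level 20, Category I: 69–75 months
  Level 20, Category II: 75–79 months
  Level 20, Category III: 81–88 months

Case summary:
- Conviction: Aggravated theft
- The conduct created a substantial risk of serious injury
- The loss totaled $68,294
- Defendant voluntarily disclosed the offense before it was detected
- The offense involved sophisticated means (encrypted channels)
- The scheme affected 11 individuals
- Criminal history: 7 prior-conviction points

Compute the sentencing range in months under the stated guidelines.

40-46 months

Base offense level for aggravated theft: 3.
S1 applies: 3 − 1 = 2.
S2 applies (level before this adjustment is 2 < 18, so +2): 2 + 2 = 4.
S3 applies: 4 + 1 = 5.
S4 applies: 5 + 3 = 8.
S5 applies (level before this adjustment is 8 < 13, so +1): 8 + 1 = 9.
Final offense level: 9.
Criminal history: 7 prior points → Category III (5+).
Level 9 falls in the 8-9 band.
Grid: Level 8-9 × Category III = 40-46 months.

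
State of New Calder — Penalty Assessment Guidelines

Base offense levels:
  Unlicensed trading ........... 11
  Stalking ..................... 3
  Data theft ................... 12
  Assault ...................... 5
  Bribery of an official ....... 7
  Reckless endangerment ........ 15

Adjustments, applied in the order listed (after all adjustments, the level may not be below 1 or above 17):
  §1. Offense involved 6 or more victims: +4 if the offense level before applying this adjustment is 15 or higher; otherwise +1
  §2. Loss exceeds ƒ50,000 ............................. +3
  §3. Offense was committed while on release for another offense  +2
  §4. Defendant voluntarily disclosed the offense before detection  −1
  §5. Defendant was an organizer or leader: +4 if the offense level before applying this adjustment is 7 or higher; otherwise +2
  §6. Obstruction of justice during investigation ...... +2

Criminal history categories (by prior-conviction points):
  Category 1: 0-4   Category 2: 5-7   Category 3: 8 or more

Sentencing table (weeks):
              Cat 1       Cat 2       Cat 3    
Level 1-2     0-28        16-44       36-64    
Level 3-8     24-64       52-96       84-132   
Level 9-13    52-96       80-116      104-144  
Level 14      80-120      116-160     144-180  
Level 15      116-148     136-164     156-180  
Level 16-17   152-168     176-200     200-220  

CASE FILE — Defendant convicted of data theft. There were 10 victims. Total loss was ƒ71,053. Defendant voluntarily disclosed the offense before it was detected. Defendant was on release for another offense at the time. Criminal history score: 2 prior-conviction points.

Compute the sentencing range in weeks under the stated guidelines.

152-168 weeks

Base offense level for data theft: 12.
§1 applies (level before this adjustment is 12 < 15, so +1): 12 + 1 = 13.
§2 applies: 13 + 3 = 16.
§3 applies: 16 + 2 = 18.
§4 applies: 18 − 1 = 17.
Final offense level: 17.
Criminal history: 2 prior points → Category 1 (0-4).
Level 17 falls in the 16-17 band.
Grid: Level 16-17 × Category 1 = 152-168 weeks.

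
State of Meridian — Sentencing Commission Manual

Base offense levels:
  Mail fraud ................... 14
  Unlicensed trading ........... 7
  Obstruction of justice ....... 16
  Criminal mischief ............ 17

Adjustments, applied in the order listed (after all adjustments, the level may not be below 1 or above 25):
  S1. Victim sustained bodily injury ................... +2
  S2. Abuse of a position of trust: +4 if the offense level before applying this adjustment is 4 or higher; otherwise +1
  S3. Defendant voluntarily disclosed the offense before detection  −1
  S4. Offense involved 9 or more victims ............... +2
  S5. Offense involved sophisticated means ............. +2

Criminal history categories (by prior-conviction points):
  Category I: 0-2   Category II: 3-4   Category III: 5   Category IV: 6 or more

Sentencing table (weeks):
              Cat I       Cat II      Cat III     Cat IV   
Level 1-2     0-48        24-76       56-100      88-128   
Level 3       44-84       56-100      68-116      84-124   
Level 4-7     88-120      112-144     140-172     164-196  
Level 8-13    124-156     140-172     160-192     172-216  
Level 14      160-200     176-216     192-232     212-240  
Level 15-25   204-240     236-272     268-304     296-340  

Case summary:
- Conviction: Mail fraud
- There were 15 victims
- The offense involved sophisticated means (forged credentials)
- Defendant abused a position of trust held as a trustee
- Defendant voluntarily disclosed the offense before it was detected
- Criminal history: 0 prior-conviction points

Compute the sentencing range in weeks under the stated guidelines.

Base offense level for mail fraud: 14.
S2 applies (level before this adjustment is 14 ≥ 4, so +4): 14 + 4 = 18.
S3 applies: 18 − 1 = 17.
S4 applies: 17 + 2 = 19.
S5 applies: 19 + 2 = 21.
Final offense level: 21.
Criminal history: 0 prior points → Category I (0-2).
Level 21 falls in the 15-25 band.
Grid: Level 15-25 × Category I = 204-240 weeks.

204-240 weeks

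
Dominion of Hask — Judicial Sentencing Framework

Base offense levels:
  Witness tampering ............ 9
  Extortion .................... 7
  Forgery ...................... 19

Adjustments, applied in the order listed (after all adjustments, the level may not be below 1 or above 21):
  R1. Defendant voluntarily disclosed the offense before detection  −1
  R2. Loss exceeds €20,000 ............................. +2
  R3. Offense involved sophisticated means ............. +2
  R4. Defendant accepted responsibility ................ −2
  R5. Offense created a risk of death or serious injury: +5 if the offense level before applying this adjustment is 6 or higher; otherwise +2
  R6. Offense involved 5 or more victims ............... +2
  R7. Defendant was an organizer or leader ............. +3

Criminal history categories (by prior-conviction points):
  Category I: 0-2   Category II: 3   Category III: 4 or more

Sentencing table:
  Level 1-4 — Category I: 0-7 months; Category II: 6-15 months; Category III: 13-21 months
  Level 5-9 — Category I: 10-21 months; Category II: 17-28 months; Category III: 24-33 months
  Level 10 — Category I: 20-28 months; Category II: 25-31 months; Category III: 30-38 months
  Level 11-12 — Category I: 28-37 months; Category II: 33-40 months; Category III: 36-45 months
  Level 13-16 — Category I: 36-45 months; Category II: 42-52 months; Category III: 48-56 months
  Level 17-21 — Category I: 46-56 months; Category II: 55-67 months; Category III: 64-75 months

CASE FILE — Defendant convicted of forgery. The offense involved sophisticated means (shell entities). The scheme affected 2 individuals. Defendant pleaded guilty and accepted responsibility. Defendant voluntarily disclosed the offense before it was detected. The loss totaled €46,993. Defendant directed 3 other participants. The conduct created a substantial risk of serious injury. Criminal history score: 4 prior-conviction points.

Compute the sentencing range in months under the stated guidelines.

64-75 months

Base offense level for forgery: 19.
R1 applies: 19 − 1 = 18.
R2 applies: 18 + 2 = 20.
R3 applies: 20 + 2 = 22.
R4 applies: 22 − 2 = 20.
R5 applies (level before this adjustment is 20 ≥ 6, so +5): 20 + 5 = 25.
R7 applies: 25 + 3 = 28.
Level 28 exceeds the maximum of 21; capped at 21.
Final offense level: 21.
Criminal history: 4 prior points → Category III (4+).
Level 21 falls in the 17-21 band.
Grid: Level 17-21 × Category III = 64-75 months.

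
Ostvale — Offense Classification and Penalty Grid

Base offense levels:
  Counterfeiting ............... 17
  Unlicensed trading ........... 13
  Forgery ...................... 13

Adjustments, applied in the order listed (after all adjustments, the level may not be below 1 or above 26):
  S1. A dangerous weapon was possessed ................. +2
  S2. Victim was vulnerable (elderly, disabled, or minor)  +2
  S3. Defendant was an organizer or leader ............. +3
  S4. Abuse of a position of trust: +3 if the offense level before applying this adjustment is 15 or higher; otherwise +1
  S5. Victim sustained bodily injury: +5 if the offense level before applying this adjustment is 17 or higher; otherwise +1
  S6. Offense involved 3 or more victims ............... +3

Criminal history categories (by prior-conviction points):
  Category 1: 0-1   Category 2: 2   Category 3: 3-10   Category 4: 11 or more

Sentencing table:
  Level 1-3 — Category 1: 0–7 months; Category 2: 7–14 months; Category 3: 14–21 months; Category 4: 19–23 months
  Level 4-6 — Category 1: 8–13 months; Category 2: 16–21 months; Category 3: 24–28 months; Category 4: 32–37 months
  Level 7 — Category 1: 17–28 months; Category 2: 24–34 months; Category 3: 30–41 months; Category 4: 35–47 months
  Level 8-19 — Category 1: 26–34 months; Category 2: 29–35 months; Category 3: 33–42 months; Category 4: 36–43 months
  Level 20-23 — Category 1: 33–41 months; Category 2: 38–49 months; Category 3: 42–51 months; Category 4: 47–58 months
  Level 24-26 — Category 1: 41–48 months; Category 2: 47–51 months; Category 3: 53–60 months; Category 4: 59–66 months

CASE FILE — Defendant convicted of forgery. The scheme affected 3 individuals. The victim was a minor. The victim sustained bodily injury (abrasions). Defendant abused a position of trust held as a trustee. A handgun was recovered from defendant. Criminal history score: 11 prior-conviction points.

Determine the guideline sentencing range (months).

59-66 months

Base offense level for forgery: 13.
S1 applies: 13 + 2 = 15.
S2 applies: 15 + 2 = 17.
S3 does not apply.
S4 applies (level before this adjustment is 17 ≥ 15, so +3): 17 + 3 = 20.
S5 applies (level before this adjustment is 20 ≥ 17, so +5): 20 + 5 = 25.
S6 applies: 25 + 3 = 28.
Level 28 exceeds the maximum of 26; capped at 26.
Final offense level: 26.
Criminal history: 11 prior points → Category 4 (11+).
Level 26 falls in the 24-26 band.
Grid: Level 24-26 × Category 4 = 59-66 months.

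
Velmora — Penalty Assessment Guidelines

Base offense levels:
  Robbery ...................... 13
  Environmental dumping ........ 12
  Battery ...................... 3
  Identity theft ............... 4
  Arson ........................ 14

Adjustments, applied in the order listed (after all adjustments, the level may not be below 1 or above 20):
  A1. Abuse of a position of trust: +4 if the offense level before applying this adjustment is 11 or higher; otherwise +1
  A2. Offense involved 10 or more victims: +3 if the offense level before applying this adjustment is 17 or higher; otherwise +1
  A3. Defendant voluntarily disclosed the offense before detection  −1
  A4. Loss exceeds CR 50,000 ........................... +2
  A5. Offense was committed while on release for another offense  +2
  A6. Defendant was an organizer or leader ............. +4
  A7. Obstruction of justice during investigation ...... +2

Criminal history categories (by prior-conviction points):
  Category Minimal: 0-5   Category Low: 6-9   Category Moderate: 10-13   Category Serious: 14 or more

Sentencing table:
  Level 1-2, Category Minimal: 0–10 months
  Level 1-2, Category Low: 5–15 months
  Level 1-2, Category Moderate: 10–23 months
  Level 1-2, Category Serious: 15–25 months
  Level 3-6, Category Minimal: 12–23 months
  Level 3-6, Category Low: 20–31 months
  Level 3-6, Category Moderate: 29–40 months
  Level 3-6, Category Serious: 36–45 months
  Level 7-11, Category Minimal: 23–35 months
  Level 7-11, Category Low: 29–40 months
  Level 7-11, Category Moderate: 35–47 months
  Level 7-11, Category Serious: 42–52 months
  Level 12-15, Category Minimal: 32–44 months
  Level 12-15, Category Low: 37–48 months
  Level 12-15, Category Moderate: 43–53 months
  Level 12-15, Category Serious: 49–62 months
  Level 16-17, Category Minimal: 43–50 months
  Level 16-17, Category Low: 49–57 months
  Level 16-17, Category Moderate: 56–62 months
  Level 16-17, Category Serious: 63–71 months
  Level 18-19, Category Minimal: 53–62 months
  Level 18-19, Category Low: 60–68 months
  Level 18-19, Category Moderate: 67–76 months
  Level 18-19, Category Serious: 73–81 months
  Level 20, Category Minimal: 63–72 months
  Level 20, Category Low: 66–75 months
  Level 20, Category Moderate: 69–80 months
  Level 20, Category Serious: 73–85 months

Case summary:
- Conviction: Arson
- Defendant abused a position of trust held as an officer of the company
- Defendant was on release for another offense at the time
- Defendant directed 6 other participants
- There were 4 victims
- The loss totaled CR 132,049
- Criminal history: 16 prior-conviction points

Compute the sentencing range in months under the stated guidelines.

73-85 months

Base offense level for arson: 14.
A1 applies (level before this adjustment is 14 ≥ 11, so +4): 14 + 4 = 18.
A2 does not apply.
A3 does not apply.
A4 applies: 18 + 2 = 20.
A5 applies: 20 + 2 = 22.
A6 applies: 22 + 4 = 26.
A7 does not apply.
Level 26 exceeds the maximum of 20; capped at 20.
Final offense level: 20.
Criminal history: 16 prior points → Category Serious (14+).
Level 20 falls in the 20 band.
Grid: Level 20 × Category Serious = 73-85 months.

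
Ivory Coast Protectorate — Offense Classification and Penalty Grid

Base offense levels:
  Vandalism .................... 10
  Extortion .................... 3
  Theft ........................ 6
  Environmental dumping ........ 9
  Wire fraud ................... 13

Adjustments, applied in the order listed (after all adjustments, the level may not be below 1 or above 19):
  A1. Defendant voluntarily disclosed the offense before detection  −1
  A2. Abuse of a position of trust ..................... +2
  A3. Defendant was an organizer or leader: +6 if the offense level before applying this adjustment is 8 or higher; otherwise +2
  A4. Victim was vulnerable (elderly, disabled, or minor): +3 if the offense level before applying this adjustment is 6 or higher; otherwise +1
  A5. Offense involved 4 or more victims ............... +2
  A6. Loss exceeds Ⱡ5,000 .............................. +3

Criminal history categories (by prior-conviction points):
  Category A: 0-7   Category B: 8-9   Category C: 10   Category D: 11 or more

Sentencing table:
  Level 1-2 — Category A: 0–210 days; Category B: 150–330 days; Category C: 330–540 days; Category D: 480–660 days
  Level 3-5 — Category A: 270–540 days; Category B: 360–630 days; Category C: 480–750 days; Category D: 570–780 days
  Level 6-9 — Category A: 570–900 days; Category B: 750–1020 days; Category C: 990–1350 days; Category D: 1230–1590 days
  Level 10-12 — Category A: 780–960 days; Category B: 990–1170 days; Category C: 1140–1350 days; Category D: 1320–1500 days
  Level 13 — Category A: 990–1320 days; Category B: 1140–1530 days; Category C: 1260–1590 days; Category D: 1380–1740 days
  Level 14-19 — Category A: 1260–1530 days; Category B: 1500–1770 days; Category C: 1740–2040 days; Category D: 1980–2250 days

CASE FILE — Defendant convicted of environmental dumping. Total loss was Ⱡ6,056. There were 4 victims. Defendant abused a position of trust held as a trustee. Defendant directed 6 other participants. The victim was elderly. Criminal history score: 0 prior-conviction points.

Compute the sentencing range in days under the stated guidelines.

Base offense level for environmental dumping: 9.
A1 does not apply.
A2 applies: 9 + 2 = 11.
A3 applies (level before this adjustment is 11 ≥ 8, so +6): 11 + 6 = 17.
A4 applies (level before this adjustment is 17 ≥ 6, so +3): 17 + 3 = 20.
A5 applies: 20 + 2 = 22.
A6 applies: 22 + 3 = 25.
Level 25 exceeds the maximum of 19; capped at 19.
Final offense level: 19.
Criminal history: 0 prior points → Category A (0-7).
Level 19 falls in the 14-19 band.
Grid: Level 14-19 × Category A = 1260-1530 days.

1260-1530 days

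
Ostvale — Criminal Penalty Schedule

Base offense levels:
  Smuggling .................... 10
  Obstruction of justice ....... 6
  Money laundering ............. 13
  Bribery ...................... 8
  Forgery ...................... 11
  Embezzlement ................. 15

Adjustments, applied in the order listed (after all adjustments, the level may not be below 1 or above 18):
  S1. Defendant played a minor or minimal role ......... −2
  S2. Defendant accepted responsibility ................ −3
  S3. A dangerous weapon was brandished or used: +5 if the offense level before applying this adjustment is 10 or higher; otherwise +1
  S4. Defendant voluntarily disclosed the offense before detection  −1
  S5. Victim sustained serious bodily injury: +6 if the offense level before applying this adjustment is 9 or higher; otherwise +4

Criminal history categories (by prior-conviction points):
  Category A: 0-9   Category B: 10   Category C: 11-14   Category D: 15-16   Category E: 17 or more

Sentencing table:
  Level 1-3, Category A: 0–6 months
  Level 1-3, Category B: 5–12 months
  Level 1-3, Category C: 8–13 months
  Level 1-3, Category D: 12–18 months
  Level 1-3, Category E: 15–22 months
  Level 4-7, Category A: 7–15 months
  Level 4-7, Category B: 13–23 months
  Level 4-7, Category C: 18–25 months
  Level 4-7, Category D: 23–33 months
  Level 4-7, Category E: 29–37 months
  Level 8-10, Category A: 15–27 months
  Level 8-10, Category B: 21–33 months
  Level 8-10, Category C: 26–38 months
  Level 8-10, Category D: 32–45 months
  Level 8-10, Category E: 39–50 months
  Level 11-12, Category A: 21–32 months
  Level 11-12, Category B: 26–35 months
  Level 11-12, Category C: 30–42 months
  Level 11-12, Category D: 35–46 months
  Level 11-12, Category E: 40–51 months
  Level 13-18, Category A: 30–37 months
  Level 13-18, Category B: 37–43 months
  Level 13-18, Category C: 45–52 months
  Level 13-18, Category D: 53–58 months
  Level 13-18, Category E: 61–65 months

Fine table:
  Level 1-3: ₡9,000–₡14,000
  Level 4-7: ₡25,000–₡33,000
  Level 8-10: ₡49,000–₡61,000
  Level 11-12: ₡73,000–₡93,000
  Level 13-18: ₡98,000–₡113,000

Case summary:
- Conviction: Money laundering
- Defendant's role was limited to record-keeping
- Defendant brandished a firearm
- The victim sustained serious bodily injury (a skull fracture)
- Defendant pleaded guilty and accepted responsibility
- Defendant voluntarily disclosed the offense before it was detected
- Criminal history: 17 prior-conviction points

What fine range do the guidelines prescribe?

Base offense level for money laundering: 13.
S1 applies: 13 − 2 = 11.
S2 applies: 11 − 3 = 8.
S3 applies (level before this adjustment is 8 < 10, so +1): 8 + 1 = 9.
S4 applies: 9 − 1 = 8.
S5 applies (level before this adjustment is 8 < 9, so +4): 8 + 4 = 12.
Final offense level: 12.
Level 12 falls in the 11-12 band.
Fine table: Level 11-12 → ₡73,000–₡93,000.

₡73,000–₡93,000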